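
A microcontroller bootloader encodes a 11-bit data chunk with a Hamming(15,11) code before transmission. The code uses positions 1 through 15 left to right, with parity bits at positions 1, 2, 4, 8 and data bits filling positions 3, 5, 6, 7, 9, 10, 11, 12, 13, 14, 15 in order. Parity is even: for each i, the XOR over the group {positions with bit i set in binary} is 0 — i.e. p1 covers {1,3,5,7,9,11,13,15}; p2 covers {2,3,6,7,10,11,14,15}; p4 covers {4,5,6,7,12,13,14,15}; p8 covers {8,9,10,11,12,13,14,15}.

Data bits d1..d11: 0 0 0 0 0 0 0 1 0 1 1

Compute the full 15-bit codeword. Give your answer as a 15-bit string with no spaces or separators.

Place data at non-parity positions: p1 p2 0 p4 0 0 0 p8 0 0 0 1 0 1 1
p1 (pos 1,3,5,7,9,11,13,15): XOR of data positions = 0⊕0⊕0⊕0⊕0⊕0⊕1 = 1
p2 (pos 2,3,6,7,10,11,14,15): XOR of data positions = 0⊕0⊕0⊕0⊕0⊕1⊕1 = 0
p4 (pos 4,5,6,7,12,13,14,15): XOR of data positions = 0⊕0⊕0⊕1⊕0⊕1⊕1 = 1
p8 (pos 8,9,10,11,12,13,14,15): XOR of data positions = 0⊕0⊕0⊕1⊕0⊕1⊕1 = 1
Codeword: 100100010001011

100100010001011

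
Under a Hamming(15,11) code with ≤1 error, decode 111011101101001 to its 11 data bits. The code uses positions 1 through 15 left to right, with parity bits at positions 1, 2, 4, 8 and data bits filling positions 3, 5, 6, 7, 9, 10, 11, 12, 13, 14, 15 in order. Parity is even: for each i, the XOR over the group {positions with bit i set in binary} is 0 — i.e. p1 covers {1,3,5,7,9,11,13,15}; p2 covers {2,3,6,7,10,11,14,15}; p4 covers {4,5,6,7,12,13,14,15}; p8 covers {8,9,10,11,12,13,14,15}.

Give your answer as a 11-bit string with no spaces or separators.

s1 (pos 1,3,5,7,9,11,13,15): 1⊕1⊕1⊕1⊕1⊕0⊕0⊕1 = 0
s2 (pos 2,3,6,7,10,11,14,15): 1⊕1⊕1⊕1⊕1⊕0⊕0⊕1 = 0
s4 (pos 4,5,6,7,12,13,14,15): 0⊕1⊕1⊕1⊕1⊕0⊕0⊕1 = 1
s8 (pos 8,9,10,11,12,13,14,15): 0⊕1⊕1⊕0⊕1⊕0⊕0⊕1 = 0
Syndrome s8…s1 = 0100 → error at position 4.
Flip position 4: 111011101101001 → 111111101101001
Read data bits from positions 3,5,6,7,9,10,11,12,13,14,15: 11111101001

11111101001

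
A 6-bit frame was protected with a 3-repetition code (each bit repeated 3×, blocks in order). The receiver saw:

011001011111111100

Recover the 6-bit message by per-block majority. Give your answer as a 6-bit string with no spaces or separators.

Block 1 (011): 2 ones → 1
Block 2 (001): 1 one → 0
Block 3 (011): 2 ones → 1
Block 4 (111): 3 ones → 1
Block 5 (111): 3 ones → 1
Block 6 (100): 1 one → 0

101110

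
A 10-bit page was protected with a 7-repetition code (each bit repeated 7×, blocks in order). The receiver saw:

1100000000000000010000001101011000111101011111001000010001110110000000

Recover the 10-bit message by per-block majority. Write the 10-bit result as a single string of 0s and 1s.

0000011010

Block 1 (1100000): 2 ones → 0
Block 2 (0000000): 0 ones → 0
Block 3 (0001000): 1 one → 0
Block 4 (0001101): 3 ones → 0
Block 5 (0110001): 3 ones → 0
Block 6 (1110101): 5 ones → 1
Block 7 (1111001): 5 ones → 1
Block 8 (0000100): 1 one → 0
Block 9 (0111011): 5 ones → 1
Block 10 (0000000): 0 ones → 0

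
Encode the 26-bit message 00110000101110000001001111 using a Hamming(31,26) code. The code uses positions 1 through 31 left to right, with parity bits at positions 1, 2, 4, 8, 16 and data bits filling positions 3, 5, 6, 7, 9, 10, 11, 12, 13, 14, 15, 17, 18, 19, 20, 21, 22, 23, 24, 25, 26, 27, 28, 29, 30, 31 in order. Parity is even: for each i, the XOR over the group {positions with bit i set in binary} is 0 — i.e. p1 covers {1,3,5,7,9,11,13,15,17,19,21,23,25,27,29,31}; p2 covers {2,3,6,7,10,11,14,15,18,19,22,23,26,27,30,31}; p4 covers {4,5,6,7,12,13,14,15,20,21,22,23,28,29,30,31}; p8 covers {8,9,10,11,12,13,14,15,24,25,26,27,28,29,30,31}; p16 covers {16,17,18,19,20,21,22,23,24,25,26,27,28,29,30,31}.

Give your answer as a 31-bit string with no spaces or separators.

1000011100001011110000001001111

Place data at non-parity positions: p1 p2 0 p4 0 1 1 p8 0 0 0 0 1 0 1 p16 1 1 0 0 0 0 0 0 1 0 0 1 1 1 1
p1 (pos 1,3,5,7,9,11,13,15,17,19,21,23,25,27,29,31): XOR of data positions = 0⊕0⊕1⊕0⊕0⊕1⊕1⊕1⊕0⊕0⊕0⊕1⊕0⊕1⊕1 = 1
p2 (pos 2,3,6,7,10,11,14,15,18,19,22,23,26,27,30,31): XOR of data positions = 0⊕1⊕1⊕0⊕0⊕0⊕1⊕1⊕0⊕0⊕0⊕0⊕0⊕1⊕1 = 0
p4 (pos 4,5,6,7,12,13,14,15,20,21,22,23,28,29,30,31): XOR of data positions = 0⊕1⊕1⊕0⊕1⊕0⊕1⊕0⊕0⊕0⊕0⊕1⊕1⊕1⊕1 = 0
p8 (pos 8,9,10,11,12,13,14,15,24,25,26,27,28,29,30,31): XOR of data positions = 0⊕0⊕0⊕0⊕1⊕0⊕1⊕0⊕1⊕0⊕0⊕1⊕1⊕1⊕1 = 1
p16 (pos 16,17,18,19,20,21,22,23,24,25,26,27,28,29,30,31): XOR of data positions = 1⊕1⊕0⊕0⊕0⊕0⊕0⊕0⊕1⊕0⊕0⊕1⊕1⊕1⊕1 = 1
Codeword: 1000011100001011110000001001111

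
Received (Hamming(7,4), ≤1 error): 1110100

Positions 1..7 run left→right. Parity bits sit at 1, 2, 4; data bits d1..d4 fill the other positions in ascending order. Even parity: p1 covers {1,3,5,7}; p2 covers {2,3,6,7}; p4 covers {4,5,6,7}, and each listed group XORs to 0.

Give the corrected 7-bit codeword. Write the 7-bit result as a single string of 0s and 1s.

s1 (pos 1,3,5,7): 1⊕1⊕1⊕0 = 1
s2 (pos 2,3,6,7): 1⊕1⊕0⊕0 = 0
s4 (pos 4,5,6,7): 0⊕1⊕0⊕0 = 1
Syndrome s4…s1 = 101 → error at position 5.
Flip position 5: 1110100 → 1110000

1110000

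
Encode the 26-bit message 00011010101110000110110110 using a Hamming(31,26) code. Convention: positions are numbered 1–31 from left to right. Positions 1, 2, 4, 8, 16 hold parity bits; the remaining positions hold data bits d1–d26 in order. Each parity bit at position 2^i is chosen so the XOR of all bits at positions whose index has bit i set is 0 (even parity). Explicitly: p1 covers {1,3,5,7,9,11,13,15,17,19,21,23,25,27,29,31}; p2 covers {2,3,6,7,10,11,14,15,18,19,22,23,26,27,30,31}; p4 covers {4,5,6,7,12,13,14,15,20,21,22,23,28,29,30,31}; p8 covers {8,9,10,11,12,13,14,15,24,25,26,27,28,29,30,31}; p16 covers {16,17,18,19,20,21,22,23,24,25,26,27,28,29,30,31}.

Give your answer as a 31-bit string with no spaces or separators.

Place data at non-parity positions: p1 p2 0 p4 0 0 1 p8 1 0 1 0 1 0 1 p16 1 1 0 0 0 0 1 1 0 1 1 0 1 1 0
p1 (pos 1,3,5,7,9,11,13,15,17,19,21,23,25,27,29,31): XOR of data positions = 0⊕0⊕1⊕1⊕1⊕1⊕1⊕1⊕0⊕0⊕1⊕0⊕1⊕1⊕0 = 1
p2 (pos 2,3,6,7,10,11,14,15,18,19,22,23,26,27,30,31): XOR of data positions = 0⊕0⊕1⊕0⊕1⊕0⊕1⊕1⊕0⊕0⊕1⊕1⊕1⊕1⊕0 = 0
p4 (pos 4,5,6,7,12,13,14,15,20,21,22,23,28,29,30,31): XOR of data positions = 0⊕0⊕1⊕0⊕1⊕0⊕1⊕0⊕0⊕0⊕1⊕0⊕1⊕1⊕0 = 0
p8 (pos 8,9,10,11,12,13,14,15,24,25,26,27,28,29,30,31): XOR of data positions = 1⊕0⊕1⊕0⊕1⊕0⊕1⊕1⊕0⊕1⊕1⊕0⊕1⊕1⊕0 = 1
p16 (pos 16,17,18,19,20,21,22,23,24,25,26,27,28,29,30,31): XOR of data positions = 1⊕1⊕0⊕0⊕0⊕0⊕1⊕1⊕0⊕1⊕1⊕0⊕1⊕1⊕0 = 0
Codeword: 1000001110101010110000110110110

1000001110101010110000110110110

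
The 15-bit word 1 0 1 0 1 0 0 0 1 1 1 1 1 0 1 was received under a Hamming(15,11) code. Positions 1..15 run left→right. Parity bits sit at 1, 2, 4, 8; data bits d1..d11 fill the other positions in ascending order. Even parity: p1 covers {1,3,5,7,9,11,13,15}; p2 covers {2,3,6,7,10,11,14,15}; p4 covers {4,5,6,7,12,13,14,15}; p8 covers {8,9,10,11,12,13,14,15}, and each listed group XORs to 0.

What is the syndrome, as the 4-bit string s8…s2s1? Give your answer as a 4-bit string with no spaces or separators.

0001

s1 (pos 1,3,5,7,9,11,13,15): 1⊕1⊕1⊕0⊕1⊕1⊕1⊕1 = 1
s2 (pos 2,3,6,7,10,11,14,15): 0⊕1⊕0⊕0⊕1⊕1⊕0⊕1 = 0
s4 (pos 4,5,6,7,12,13,14,15): 0⊕1⊕0⊕0⊕1⊕1⊕0⊕1 = 0
s8 (pos 8,9,10,11,12,13,14,15): 0⊕1⊕1⊕1⊕1⊕1⊕0⊕1 = 0
Syndrome s8…s1 = 0001 → error at position 1.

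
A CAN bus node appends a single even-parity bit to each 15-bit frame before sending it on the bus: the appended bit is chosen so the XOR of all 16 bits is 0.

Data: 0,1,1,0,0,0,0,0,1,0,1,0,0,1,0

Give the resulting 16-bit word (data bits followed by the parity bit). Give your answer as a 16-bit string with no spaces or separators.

XOR of the 15 data bits: 0⊕1⊕1⊕0⊕0⊕0⊕0⊕0⊕1⊕0⊕1⊕0⊕0⊕1⊕0 = 1
Parity bit = 1 (so all 16 bits XOR to 0).

0110000010100101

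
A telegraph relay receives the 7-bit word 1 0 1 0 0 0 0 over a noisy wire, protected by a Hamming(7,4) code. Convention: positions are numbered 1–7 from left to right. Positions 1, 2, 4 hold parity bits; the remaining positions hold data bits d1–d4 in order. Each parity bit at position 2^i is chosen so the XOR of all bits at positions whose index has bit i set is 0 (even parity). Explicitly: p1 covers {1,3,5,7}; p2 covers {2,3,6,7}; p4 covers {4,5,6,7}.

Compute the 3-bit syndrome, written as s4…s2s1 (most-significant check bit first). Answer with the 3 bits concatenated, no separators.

010

s1 (pos 1,3,5,7): 1⊕1⊕0⊕0 = 0
s2 (pos 2,3,6,7): 0⊕1⊕0⊕0 = 1
s4 (pos 4,5,6,7): 0⊕0⊕0⊕0 = 0
Syndrome s4…s1 = 010 → error at position 2.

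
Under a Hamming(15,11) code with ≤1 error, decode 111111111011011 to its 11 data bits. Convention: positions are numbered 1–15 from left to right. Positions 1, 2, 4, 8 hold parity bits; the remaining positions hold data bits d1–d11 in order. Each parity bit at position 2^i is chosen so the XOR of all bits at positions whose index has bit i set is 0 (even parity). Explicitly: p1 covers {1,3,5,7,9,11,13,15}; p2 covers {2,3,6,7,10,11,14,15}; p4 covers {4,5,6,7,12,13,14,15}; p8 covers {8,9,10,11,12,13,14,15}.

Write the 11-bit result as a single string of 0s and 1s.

s1 (pos 1,3,5,7,9,11,13,15): 1⊕1⊕1⊕1⊕1⊕1⊕0⊕1 = 1
s2 (pos 2,3,6,7,10,11,14,15): 1⊕1⊕1⊕1⊕0⊕1⊕1⊕1 = 1
s4 (pos 4,5,6,7,12,13,14,15): 1⊕1⊕1⊕1⊕1⊕0⊕1⊕1 = 1
s8 (pos 8,9,10,11,12,13,14,15): 1⊕1⊕0⊕1⊕1⊕0⊕1⊕1 = 0
Syndrome s8…s1 = 0111 → error at position 7.
Flip position 7: 111111111011011 → 111111011011011
Read data bits from positions 3,5,6,7,9,10,11,12,13,14,15: 11101011011

11101011011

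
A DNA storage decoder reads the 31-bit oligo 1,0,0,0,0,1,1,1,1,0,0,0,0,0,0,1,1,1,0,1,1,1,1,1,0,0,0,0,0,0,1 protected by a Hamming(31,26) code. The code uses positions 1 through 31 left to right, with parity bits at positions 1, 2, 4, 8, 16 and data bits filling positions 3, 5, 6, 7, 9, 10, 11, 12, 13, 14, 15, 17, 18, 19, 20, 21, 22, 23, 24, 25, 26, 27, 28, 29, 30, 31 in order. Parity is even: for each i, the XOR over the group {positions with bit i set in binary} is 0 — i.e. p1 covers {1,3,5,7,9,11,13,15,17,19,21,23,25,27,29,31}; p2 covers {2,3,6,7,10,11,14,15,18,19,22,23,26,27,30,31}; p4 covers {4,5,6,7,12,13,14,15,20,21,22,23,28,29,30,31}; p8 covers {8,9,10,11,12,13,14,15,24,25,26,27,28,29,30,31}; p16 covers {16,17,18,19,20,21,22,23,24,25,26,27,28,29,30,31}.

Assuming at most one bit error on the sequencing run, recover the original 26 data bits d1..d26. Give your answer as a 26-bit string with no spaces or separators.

00111000000110101110000001

s1 (pos 1,3,5,7,9,11,13,15,17,19,21,23,25,27,29,31): 1⊕0⊕0⊕1⊕1⊕0⊕0⊕0⊕1⊕0⊕1⊕1⊕0⊕0⊕0⊕1 = 1
s2 (pos 2,3,6,7,10,11,14,15,18,19,22,23,26,27,30,31): 0⊕0⊕1⊕1⊕0⊕0⊕0⊕0⊕1⊕0⊕1⊕1⊕0⊕0⊕0⊕1 = 0
s4 (pos 4,5,6,7,12,13,14,15,20,21,22,23,28,29,30,31): 0⊕0⊕1⊕1⊕0⊕0⊕0⊕0⊕1⊕1⊕1⊕1⊕0⊕0⊕0⊕1 = 1
s8 (pos 8,9,10,11,12,13,14,15,24,25,26,27,28,29,30,31): 1⊕1⊕0⊕0⊕0⊕0⊕0⊕0⊕1⊕0⊕0⊕0⊕0⊕0⊕0⊕1 = 0
s16 (pos 16,17,18,19,20,21,22,23,24,25,26,27,28,29,30,31): 1⊕1⊕1⊕0⊕1⊕1⊕1⊕1⊕1⊕0⊕0⊕0⊕0⊕0⊕0⊕1 = 1
Syndrome s16…s1 = 10101 → error at position 21.
Flip position 21: 1000011110000001110111110000001 → 1000011110000001110101110000001
Read data bits from positions 3,5,6,7,9,10,11,12,13,14,15,17,18,19,20,21,22,23,24,25,26,27,28,29,30,31: 00111000000110101110000001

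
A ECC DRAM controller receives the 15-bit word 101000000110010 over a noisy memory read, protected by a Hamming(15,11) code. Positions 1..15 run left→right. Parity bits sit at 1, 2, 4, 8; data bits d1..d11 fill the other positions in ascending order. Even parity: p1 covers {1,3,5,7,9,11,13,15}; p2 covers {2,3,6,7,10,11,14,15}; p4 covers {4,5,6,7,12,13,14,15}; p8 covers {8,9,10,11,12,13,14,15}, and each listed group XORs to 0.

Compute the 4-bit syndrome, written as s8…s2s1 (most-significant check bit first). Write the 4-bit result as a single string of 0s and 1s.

1101

s1 (pos 1,3,5,7,9,11,13,15): 1⊕1⊕0⊕0⊕0⊕1⊕0⊕0 = 1
s2 (pos 2,3,6,7,10,11,14,15): 0⊕1⊕0⊕0⊕1⊕1⊕1⊕0 = 0
s4 (pos 4,5,6,7,12,13,14,15): 0⊕0⊕0⊕0⊕0⊕0⊕1⊕0 = 1
s8 (pos 8,9,10,11,12,13,14,15): 0⊕0⊕1⊕1⊕0⊕0⊕1⊕0 = 1
Syndrome s8…s1 = 1101 → error at position 13.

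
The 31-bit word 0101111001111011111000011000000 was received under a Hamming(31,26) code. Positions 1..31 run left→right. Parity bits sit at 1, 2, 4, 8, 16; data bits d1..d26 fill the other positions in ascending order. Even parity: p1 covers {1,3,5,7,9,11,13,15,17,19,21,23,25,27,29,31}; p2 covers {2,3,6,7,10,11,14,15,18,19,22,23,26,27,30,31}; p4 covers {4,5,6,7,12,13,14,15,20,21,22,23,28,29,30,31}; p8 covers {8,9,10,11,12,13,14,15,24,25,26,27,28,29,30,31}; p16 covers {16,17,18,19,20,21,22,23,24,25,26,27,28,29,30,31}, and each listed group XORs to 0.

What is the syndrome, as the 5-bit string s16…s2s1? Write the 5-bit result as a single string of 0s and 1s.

01100

s1 (pos 1,3,5,7,9,11,13,15,17,19,21,23,25,27,29,31): 0⊕0⊕1⊕1⊕0⊕1⊕1⊕1⊕1⊕1⊕0⊕0⊕1⊕0⊕0⊕0 = 0
s2 (pos 2,3,6,7,10,11,14,15,18,19,22,23,26,27,30,31): 1⊕0⊕1⊕1⊕1⊕1⊕0⊕1⊕1⊕1⊕0⊕0⊕0⊕0⊕0⊕0 = 0
s4 (pos 4,5,6,7,12,13,14,15,20,21,22,23,28,29,30,31): 1⊕1⊕1⊕1⊕1⊕1⊕0⊕1⊕0⊕0⊕0⊕0⊕0⊕0⊕0⊕0 = 1
s8 (pos 8,9,10,11,12,13,14,15,24,25,26,27,28,29,30,31): 0⊕0⊕1⊕1⊕1⊕1⊕0⊕1⊕1⊕1⊕0⊕0⊕0⊕0⊕0⊕0 = 1
s16 (pos 16,17,18,19,20,21,22,23,24,25,26,27,28,29,30,31): 1⊕1⊕1⊕1⊕0⊕0⊕0⊕0⊕1⊕1⊕0⊕0⊕0⊕0⊕0⊕0 = 0
Syndrome s16…s1 = 01100 → error at position 12.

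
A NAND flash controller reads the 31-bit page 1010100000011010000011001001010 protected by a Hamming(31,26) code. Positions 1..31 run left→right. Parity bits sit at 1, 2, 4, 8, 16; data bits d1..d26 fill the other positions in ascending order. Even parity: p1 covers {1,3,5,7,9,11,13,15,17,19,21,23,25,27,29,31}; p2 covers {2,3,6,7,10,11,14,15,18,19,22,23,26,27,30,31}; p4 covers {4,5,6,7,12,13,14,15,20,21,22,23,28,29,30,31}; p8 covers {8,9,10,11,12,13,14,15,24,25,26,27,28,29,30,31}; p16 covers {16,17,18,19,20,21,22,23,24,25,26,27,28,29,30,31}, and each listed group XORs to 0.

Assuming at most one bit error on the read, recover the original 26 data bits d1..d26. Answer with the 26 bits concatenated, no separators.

11000001101100011001001010

s1 (pos 1,3,5,7,9,11,13,15,17,19,21,23,25,27,29,31): 1⊕1⊕1⊕0⊕0⊕0⊕1⊕1⊕0⊕0⊕1⊕0⊕1⊕0⊕0⊕0 = 1
s2 (pos 2,3,6,7,10,11,14,15,18,19,22,23,26,27,30,31): 0⊕1⊕0⊕0⊕0⊕0⊕0⊕1⊕0⊕0⊕1⊕0⊕0⊕0⊕1⊕0 = 0
s4 (pos 4,5,6,7,12,13,14,15,20,21,22,23,28,29,30,31): 0⊕1⊕0⊕0⊕1⊕1⊕0⊕1⊕0⊕1⊕1⊕0⊕1⊕0⊕1⊕0 = 0
s8 (pos 8,9,10,11,12,13,14,15,24,25,26,27,28,29,30,31): 0⊕0⊕0⊕0⊕1⊕1⊕0⊕1⊕0⊕1⊕0⊕0⊕1⊕0⊕1⊕0 = 0
s16 (pos 16,17,18,19,20,21,22,23,24,25,26,27,28,29,30,31): 0⊕0⊕0⊕0⊕0⊕1⊕1⊕0⊕0⊕1⊕0⊕0⊕1⊕0⊕1⊕0 = 1
Syndrome s16…s1 = 10001 → error at position 17.
Flip position 17: 1010100000011010000011001001010 → 1010100000011010100011001001010
Read data bits from positions 3,5,6,7,9,10,11,12,13,14,15,17,18,19,20,21,22,23,24,25,26,27,28,29,30,31: 11000001101100011001001010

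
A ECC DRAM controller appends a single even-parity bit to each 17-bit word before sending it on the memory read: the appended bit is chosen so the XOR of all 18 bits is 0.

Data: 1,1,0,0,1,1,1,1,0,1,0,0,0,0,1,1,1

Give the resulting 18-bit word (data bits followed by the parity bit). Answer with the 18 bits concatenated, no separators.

110011110100001110

XOR of the 17 data bits: 1⊕1⊕0⊕0⊕1⊕1⊕1⊕1⊕0⊕1⊕0⊕0⊕0⊕0⊕1⊕1⊕1 = 0
Parity bit = 0 (so all 18 bits XOR to 0).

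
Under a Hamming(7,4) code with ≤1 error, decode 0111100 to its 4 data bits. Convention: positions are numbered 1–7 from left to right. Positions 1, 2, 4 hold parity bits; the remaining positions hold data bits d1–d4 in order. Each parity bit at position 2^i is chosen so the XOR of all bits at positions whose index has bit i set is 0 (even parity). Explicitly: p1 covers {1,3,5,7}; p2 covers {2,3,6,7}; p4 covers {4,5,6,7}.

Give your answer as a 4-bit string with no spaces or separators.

s1 (pos 1,3,5,7): 0⊕1⊕1⊕0 = 0
s2 (pos 2,3,6,7): 1⊕1⊕0⊕0 = 0
s4 (pos 4,5,6,7): 1⊕1⊕0⊕0 = 0
Syndrome s4…s1 = 000 → no error.
Read data bits from positions 3,5,6,7: 1100

1100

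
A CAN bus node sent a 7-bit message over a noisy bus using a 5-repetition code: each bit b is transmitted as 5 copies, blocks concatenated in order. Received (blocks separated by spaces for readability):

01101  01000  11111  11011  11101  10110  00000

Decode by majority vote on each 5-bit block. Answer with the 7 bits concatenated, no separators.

1011110

Block 1 (01101): 3 ones → 1
Block 2 (01000): 1 one → 0
Block 3 (11111): 5 ones → 1
Block 4 (11011): 4 ones → 1
Block 5 (11101): 4 ones → 1
Block 6 (10110): 3 ones → 1
Block 7 (00000): 0 ones → 0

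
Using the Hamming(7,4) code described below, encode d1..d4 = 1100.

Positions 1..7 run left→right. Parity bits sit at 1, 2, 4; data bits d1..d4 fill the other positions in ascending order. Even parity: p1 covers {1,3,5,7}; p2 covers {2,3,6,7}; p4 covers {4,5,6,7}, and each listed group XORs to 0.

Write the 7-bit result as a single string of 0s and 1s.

Place data at non-parity positions: p1 p2 1 p4 1 0 0
p1 (pos 1,3,5,7): XOR of data positions = 1⊕1⊕0 = 0
p2 (pos 2,3,6,7): XOR of data positions = 1⊕0⊕0 = 1
p4 (pos 4,5,6,7): XOR of data positions = 1⊕0⊕0 = 1
Codeword: 0111100

0111100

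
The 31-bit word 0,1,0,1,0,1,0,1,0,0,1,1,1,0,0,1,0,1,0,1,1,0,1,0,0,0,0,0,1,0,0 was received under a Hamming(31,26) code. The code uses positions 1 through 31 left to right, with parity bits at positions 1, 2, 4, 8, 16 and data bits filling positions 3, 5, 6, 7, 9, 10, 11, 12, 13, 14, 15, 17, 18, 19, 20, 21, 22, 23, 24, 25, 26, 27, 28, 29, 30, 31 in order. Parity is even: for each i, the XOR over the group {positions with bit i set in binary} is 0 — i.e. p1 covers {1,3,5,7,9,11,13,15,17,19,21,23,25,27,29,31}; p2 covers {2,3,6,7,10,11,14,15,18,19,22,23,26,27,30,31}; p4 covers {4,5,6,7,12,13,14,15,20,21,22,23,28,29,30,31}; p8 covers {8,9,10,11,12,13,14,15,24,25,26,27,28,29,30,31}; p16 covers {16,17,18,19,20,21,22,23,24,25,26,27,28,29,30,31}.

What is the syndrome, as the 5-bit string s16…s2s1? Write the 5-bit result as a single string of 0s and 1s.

s1 (pos 1,3,5,7,9,11,13,15,17,19,21,23,25,27,29,31): 0⊕0⊕0⊕0⊕0⊕1⊕1⊕0⊕0⊕0⊕1⊕1⊕0⊕0⊕1⊕0 = 1
s2 (pos 2,3,6,7,10,11,14,15,18,19,22,23,26,27,30,31): 1⊕0⊕1⊕0⊕0⊕1⊕0⊕0⊕1⊕0⊕0⊕1⊕0⊕0⊕0⊕0 = 1
s4 (pos 4,5,6,7,12,13,14,15,20,21,22,23,28,29,30,31): 1⊕0⊕1⊕0⊕1⊕1⊕0⊕0⊕1⊕1⊕0⊕1⊕0⊕1⊕0⊕0 = 0
s8 (pos 8,9,10,11,12,13,14,15,24,25,26,27,28,29,30,31): 1⊕0⊕0⊕1⊕1⊕1⊕0⊕0⊕0⊕0⊕0⊕0⊕0⊕1⊕0⊕0 = 1
s16 (pos 16,17,18,19,20,21,22,23,24,25,26,27,28,29,30,31): 1⊕0⊕1⊕0⊕1⊕1⊕0⊕1⊕0⊕0⊕0⊕0⊕0⊕1⊕0⊕0 = 0
Syndrome s16…s1 = 01011 → error at position 11.

01011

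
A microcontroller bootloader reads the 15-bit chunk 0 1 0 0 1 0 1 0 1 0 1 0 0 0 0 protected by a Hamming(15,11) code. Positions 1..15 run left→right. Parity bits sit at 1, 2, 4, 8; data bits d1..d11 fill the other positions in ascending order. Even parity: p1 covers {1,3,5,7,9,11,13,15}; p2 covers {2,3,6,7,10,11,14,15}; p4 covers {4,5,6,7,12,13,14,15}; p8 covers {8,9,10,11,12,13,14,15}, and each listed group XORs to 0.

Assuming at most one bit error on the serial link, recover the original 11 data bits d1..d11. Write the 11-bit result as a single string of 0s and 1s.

01011010000

s1 (pos 1,3,5,7,9,11,13,15): 0⊕0⊕1⊕1⊕1⊕1⊕0⊕0 = 0
s2 (pos 2,3,6,7,10,11,14,15): 1⊕0⊕0⊕1⊕0⊕1⊕0⊕0 = 1
s4 (pos 4,5,6,7,12,13,14,15): 0⊕1⊕0⊕1⊕0⊕0⊕0⊕0 = 0
s8 (pos 8,9,10,11,12,13,14,15): 0⊕1⊕0⊕1⊕0⊕0⊕0⊕0 = 0
Syndrome s8…s1 = 0010 → error at position 2.
Flip position 2: 010010101010000 → 000010101010000
Read data bits from positions 3,5,6,7,9,10,11,12,13,14,15: 01011010000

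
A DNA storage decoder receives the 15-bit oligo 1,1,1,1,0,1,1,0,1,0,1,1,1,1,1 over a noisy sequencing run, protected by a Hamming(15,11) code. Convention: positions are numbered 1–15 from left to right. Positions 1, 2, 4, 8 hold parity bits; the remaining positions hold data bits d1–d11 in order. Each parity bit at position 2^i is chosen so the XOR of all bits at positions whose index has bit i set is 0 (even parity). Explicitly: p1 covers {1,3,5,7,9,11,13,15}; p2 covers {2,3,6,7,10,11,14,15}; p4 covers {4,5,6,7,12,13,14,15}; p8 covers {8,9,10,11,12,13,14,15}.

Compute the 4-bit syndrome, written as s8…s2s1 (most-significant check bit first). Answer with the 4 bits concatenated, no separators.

0111

s1 (pos 1,3,5,7,9,11,13,15): 1⊕1⊕0⊕1⊕1⊕1⊕1⊕1 = 1
s2 (pos 2,3,6,7,10,11,14,15): 1⊕1⊕1⊕1⊕0⊕1⊕1⊕1 = 1
s4 (pos 4,5,6,7,12,13,14,15): 1⊕0⊕1⊕1⊕1⊕1⊕1⊕1 = 1
s8 (pos 8,9,10,11,12,13,14,15): 0⊕1⊕0⊕1⊕1⊕1⊕1⊕1 = 0
Syndrome s8…s1 = 0111 → error at position 7.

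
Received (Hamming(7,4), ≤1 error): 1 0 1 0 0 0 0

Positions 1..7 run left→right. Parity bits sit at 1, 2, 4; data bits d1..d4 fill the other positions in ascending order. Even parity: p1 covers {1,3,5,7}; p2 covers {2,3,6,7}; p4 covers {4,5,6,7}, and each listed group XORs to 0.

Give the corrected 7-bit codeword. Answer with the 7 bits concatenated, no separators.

1110000

s1 (pos 1,3,5,7): 1⊕1⊕0⊕0 = 0
s2 (pos 2,3,6,7): 0⊕1⊕0⊕0 = 1
s4 (pos 4,5,6,7): 0⊕0⊕0⊕0 = 0
Syndrome s4…s1 = 010 → error at position 2.
Flip position 2: 1010000 → 1110000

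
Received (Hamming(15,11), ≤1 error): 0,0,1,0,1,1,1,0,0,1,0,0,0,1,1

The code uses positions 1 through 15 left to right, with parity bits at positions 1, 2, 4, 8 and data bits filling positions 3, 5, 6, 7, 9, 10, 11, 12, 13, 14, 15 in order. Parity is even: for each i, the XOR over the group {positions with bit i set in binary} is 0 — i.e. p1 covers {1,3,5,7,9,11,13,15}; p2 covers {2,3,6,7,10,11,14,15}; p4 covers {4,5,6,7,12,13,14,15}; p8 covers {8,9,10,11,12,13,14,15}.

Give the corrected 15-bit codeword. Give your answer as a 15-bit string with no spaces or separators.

s1 (pos 1,3,5,7,9,11,13,15): 0⊕1⊕1⊕1⊕0⊕0⊕0⊕1 = 0
s2 (pos 2,3,6,7,10,11,14,15): 0⊕1⊕1⊕1⊕1⊕0⊕1⊕1 = 0
s4 (pos 4,5,6,7,12,13,14,15): 0⊕1⊕1⊕1⊕0⊕0⊕1⊕1 = 1
s8 (pos 8,9,10,11,12,13,14,15): 0⊕0⊕1⊕0⊕0⊕0⊕1⊕1 = 1
Syndrome s8…s1 = 1100 → error at position 12.
Flip position 12: 001011100100011 → 001011100101011

001011100101011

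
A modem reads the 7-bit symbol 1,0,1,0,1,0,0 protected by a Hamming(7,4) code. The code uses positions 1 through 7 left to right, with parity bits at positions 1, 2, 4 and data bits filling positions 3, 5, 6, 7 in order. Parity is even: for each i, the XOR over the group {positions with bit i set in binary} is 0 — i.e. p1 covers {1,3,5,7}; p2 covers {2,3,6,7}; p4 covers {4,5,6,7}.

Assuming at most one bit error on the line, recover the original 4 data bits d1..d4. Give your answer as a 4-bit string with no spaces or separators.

1101

s1 (pos 1,3,5,7): 1⊕1⊕1⊕0 = 1
s2 (pos 2,3,6,7): 0⊕1⊕0⊕0 = 1
s4 (pos 4,5,6,7): 0⊕1⊕0⊕0 = 1
Syndrome s4…s1 = 111 → error at position 7.
Flip position 7: 1010100 → 1010101
Read data bits from positions 3,5,6,7: 1101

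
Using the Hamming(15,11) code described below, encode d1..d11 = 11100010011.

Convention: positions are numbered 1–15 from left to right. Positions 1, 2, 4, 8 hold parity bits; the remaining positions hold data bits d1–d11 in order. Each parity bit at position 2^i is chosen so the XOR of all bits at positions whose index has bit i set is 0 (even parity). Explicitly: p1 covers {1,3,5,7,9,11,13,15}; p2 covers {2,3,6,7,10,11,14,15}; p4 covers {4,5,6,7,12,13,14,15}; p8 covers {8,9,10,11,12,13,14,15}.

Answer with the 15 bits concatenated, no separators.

Place data at non-parity positions: p1 p2 1 p4 1 1 0 p8 0 0 1 0 0 1 1
p1 (pos 1,3,5,7,9,11,13,15): XOR of data positions = 1⊕1⊕0⊕0⊕1⊕0⊕1 = 0
p2 (pos 2,3,6,7,10,11,14,15): XOR of data positions = 1⊕1⊕0⊕0⊕1⊕1⊕1 = 1
p4 (pos 4,5,6,7,12,13,14,15): XOR of data positions = 1⊕1⊕0⊕0⊕0⊕1⊕1 = 0
p8 (pos 8,9,10,11,12,13,14,15): XOR of data positions = 0⊕0⊕1⊕0⊕0⊕1⊕1 = 1
Codeword: 011011010010011

011011010010011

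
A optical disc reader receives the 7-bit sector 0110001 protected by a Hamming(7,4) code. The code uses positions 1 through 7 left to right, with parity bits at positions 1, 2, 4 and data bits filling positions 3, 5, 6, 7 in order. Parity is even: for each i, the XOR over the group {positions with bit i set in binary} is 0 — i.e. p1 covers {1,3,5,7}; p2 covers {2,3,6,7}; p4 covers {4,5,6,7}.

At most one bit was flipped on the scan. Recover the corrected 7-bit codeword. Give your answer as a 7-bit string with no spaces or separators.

s1 (pos 1,3,5,7): 0⊕1⊕0⊕1 = 0
s2 (pos 2,3,6,7): 1⊕1⊕0⊕1 = 1
s4 (pos 4,5,6,7): 0⊕0⊕0⊕1 = 1
Syndrome s4…s1 = 110 → error at position 6.
Flip position 6: 0110001 → 0110011

0110011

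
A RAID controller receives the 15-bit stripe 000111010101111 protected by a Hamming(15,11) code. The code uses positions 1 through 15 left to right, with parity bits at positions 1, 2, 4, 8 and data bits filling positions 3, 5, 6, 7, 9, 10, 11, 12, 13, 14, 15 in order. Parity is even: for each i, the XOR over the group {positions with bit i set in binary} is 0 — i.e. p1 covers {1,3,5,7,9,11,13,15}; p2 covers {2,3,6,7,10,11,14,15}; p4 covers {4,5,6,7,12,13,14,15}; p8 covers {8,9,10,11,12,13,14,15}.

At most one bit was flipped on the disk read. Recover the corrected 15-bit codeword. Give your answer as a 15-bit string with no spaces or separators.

000101010101111

s1 (pos 1,3,5,7,9,11,13,15): 0⊕0⊕1⊕0⊕0⊕0⊕1⊕1 = 1
s2 (pos 2,3,6,7,10,11,14,15): 0⊕0⊕1⊕0⊕1⊕0⊕1⊕1 = 0
s4 (pos 4,5,6,7,12,13,14,15): 1⊕1⊕1⊕0⊕1⊕1⊕1⊕1 = 1
s8 (pos 8,9,10,11,12,13,14,15): 1⊕0⊕1⊕0⊕1⊕1⊕1⊕1 = 0
Syndrome s8…s1 = 0101 → error at position 5.
Flip position 5: 000111010101111 → 000101010101111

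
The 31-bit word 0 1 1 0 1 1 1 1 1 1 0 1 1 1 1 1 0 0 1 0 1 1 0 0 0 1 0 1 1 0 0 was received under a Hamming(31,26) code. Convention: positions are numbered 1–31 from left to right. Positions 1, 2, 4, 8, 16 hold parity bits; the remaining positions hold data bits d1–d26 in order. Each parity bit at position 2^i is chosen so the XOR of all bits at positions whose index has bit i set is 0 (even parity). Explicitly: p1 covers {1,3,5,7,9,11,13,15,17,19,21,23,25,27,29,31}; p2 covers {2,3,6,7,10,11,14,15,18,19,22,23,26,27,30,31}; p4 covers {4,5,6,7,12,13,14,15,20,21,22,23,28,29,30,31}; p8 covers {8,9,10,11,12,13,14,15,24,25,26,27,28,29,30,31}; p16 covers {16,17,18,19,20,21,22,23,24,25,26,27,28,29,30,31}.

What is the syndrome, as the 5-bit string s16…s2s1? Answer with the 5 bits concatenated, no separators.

10101

s1 (pos 1,3,5,7,9,11,13,15,17,19,21,23,25,27,29,31): 0⊕1⊕1⊕1⊕1⊕0⊕1⊕1⊕0⊕1⊕1⊕0⊕0⊕0⊕1⊕0 = 1
s2 (pos 2,3,6,7,10,11,14,15,18,19,22,23,26,27,30,31): 1⊕1⊕1⊕1⊕1⊕0⊕1⊕1⊕0⊕1⊕1⊕0⊕1⊕0⊕0⊕0 = 0
s4 (pos 4,5,6,7,12,13,14,15,20,21,22,23,28,29,30,31): 0⊕1⊕1⊕1⊕1⊕1⊕1⊕1⊕0⊕1⊕1⊕0⊕1⊕1⊕0⊕0 = 1
s8 (pos 8,9,10,11,12,13,14,15,24,25,26,27,28,29,30,31): 1⊕1⊕1⊕0⊕1⊕1⊕1⊕1⊕0⊕0⊕1⊕0⊕1⊕1⊕0⊕0 = 0
s16 (pos 16,17,18,19,20,21,22,23,24,25,26,27,28,29,30,31): 1⊕0⊕0⊕1⊕0⊕1⊕1⊕0⊕0⊕0⊕1⊕0⊕1⊕1⊕0⊕0 = 1
Syndrome s16…s1 = 10101 → error at position 21.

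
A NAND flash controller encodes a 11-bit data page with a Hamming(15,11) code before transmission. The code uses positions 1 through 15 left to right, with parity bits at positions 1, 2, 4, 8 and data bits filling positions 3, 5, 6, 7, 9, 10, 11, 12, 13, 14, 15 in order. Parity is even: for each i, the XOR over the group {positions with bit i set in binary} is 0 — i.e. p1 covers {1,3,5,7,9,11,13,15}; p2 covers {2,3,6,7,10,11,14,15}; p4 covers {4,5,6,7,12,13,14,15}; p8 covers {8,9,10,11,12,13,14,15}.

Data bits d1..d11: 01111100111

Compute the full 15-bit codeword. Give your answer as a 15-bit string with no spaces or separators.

Place data at non-parity positions: p1 p2 0 p4 1 1 1 p8 1 1 0 0 1 1 1
p1 (pos 1,3,5,7,9,11,13,15): XOR of data positions = 0⊕1⊕1⊕1⊕0⊕1⊕1 = 1
p2 (pos 2,3,6,7,10,11,14,15): XOR of data positions = 0⊕1⊕1⊕1⊕0⊕1⊕1 = 1
p4 (pos 4,5,6,7,12,13,14,15): XOR of data positions = 1⊕1⊕1⊕0⊕1⊕1⊕1 = 0
p8 (pos 8,9,10,11,12,13,14,15): XOR of data positions = 1⊕1⊕0⊕0⊕1⊕1⊕1 = 1
Codeword: 110011111100111

110011111100111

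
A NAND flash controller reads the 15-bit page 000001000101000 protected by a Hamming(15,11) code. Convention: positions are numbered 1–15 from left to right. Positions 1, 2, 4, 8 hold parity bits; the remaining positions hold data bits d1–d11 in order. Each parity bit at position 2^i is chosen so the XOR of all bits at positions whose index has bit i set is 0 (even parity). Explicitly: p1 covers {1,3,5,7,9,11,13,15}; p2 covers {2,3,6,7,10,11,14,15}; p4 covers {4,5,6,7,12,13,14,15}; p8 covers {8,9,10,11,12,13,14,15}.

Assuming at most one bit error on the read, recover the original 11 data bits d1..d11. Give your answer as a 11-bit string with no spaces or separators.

00100101000

s1 (pos 1,3,5,7,9,11,13,15): 0⊕0⊕0⊕0⊕0⊕0⊕0⊕0 = 0
s2 (pos 2,3,6,7,10,11,14,15): 0⊕0⊕1⊕0⊕1⊕0⊕0⊕0 = 0
s4 (pos 4,5,6,7,12,13,14,15): 0⊕0⊕1⊕0⊕1⊕0⊕0⊕0 = 0
s8 (pos 8,9,10,11,12,13,14,15): 0⊕0⊕1⊕0⊕1⊕0⊕0⊕0 = 0
Syndrome s8…s1 = 0000 → no error.
Read data bits from positions 3,5,6,7,9,10,11,12,13,14,15: 00100101000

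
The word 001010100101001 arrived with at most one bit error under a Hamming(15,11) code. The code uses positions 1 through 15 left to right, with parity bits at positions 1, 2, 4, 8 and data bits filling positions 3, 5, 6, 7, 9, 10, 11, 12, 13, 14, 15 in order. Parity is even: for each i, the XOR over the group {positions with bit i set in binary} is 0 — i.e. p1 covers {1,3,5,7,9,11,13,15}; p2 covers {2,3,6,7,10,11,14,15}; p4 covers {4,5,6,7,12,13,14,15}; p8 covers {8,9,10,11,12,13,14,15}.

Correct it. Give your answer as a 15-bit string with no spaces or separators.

001010110101001

s1 (pos 1,3,5,7,9,11,13,15): 0⊕1⊕1⊕1⊕0⊕0⊕0⊕1 = 0
s2 (pos 2,3,6,7,10,11,14,15): 0⊕1⊕0⊕1⊕1⊕0⊕0⊕1 = 0
s4 (pos 4,5,6,7,12,13,14,15): 0⊕1⊕0⊕1⊕1⊕0⊕0⊕1 = 0
s8 (pos 8,9,10,11,12,13,14,15): 0⊕0⊕1⊕0⊕1⊕0⊕0⊕1 = 1
Syndrome s8…s1 = 1000 → error at position 8.
Flip position 8: 001010100101001 → 001010110101001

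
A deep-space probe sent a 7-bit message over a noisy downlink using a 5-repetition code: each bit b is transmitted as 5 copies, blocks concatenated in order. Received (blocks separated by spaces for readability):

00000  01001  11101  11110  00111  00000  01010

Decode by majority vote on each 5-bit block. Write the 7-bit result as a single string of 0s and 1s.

Block 1 (00000): 0 ones → 0
Block 2 (01001): 2 ones → 0
Block 3 (11101): 4 ones → 1
Block 4 (11110): 4 ones → 1
Block 5 (00111): 3 ones → 1
Block 6 (00000): 0 ones → 0
Block 7 (01010): 2 ones → 0

0011100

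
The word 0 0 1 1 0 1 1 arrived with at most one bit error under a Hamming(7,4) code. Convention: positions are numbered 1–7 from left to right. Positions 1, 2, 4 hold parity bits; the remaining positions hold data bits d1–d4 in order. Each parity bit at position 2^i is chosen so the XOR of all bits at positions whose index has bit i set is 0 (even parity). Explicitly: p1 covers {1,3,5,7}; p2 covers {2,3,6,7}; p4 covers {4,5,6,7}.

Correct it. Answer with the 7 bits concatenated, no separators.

s1 (pos 1,3,5,7): 0⊕1⊕0⊕1 = 0
s2 (pos 2,3,6,7): 0⊕1⊕1⊕1 = 1
s4 (pos 4,5,6,7): 1⊕0⊕1⊕1 = 1
Syndrome s4…s1 = 110 → error at position 6.
Flip position 6: 0011011 → 0011001

0011001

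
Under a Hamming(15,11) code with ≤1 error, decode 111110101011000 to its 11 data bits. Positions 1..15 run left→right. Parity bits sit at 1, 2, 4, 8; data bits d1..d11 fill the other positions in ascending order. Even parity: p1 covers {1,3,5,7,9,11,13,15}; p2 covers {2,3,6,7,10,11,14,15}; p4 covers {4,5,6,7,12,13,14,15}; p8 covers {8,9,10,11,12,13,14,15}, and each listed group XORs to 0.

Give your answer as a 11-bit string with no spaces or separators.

11011011000

s1 (pos 1,3,5,7,9,11,13,15): 1⊕1⊕1⊕1⊕1⊕1⊕0⊕0 = 0
s2 (pos 2,3,6,7,10,11,14,15): 1⊕1⊕0⊕1⊕0⊕1⊕0⊕0 = 0
s4 (pos 4,5,6,7,12,13,14,15): 1⊕1⊕0⊕1⊕1⊕0⊕0⊕0 = 0
s8 (pos 8,9,10,11,12,13,14,15): 0⊕1⊕0⊕1⊕1⊕0⊕0⊕0 = 1
Syndrome s8…s1 = 1000 → error at position 8.
Flip position 8: 111110101011000 → 111110111011000
Read data bits from positions 3,5,6,7,9,10,11,12,13,14,15: 11011011000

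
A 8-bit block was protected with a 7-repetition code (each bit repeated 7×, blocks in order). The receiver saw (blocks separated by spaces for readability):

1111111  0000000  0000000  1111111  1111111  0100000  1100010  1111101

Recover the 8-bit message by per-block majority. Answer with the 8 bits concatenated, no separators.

10011001

Block 1 (1111111): 7 ones → 1
Block 2 (0000000): 0 ones → 0
Block 3 (0000000): 0 ones → 0
Block 4 (1111111): 7 ones → 1
Block 5 (1111111): 7 ones → 1
Block 6 (0100000): 1 one → 0
Block 7 (1100010): 3 ones → 0
Block 8 (1111101): 6 ones → 1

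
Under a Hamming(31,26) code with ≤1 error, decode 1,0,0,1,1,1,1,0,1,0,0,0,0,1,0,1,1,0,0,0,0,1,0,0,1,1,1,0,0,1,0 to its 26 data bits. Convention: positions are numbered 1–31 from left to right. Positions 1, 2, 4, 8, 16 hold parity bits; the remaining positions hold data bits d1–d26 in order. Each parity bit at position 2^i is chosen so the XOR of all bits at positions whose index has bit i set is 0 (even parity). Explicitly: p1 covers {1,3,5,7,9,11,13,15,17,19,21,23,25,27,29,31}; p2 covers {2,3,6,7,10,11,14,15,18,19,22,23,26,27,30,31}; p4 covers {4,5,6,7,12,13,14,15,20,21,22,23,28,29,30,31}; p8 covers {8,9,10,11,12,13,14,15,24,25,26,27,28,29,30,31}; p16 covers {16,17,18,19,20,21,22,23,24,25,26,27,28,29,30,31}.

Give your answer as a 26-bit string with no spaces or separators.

s1 (pos 1,3,5,7,9,11,13,15,17,19,21,23,25,27,29,31): 1⊕0⊕1⊕1⊕1⊕0⊕0⊕0⊕1⊕0⊕0⊕0⊕1⊕1⊕0⊕0 = 1
s2 (pos 2,3,6,7,10,11,14,15,18,19,22,23,26,27,30,31): 0⊕0⊕1⊕1⊕0⊕0⊕1⊕0⊕0⊕0⊕1⊕0⊕1⊕1⊕1⊕0 = 1
s4 (pos 4,5,6,7,12,13,14,15,20,21,22,23,28,29,30,31): 1⊕1⊕1⊕1⊕0⊕0⊕1⊕0⊕0⊕0⊕1⊕0⊕0⊕0⊕1⊕0 = 1
s8 (pos 8,9,10,11,12,13,14,15,24,25,26,27,28,29,30,31): 0⊕1⊕0⊕0⊕0⊕0⊕1⊕0⊕0⊕1⊕1⊕1⊕0⊕0⊕1⊕0 = 0
s16 (pos 16,17,18,19,20,21,22,23,24,25,26,27,28,29,30,31): 1⊕1⊕0⊕0⊕0⊕0⊕1⊕0⊕0⊕1⊕1⊕1⊕0⊕0⊕1⊕0 = 1
Syndrome s16…s1 = 10111 → error at position 23.
Flip position 23: 1001111010000101100001001110010 → 1001111010000101100001101110010
Read data bits from positions 3,5,6,7,9,10,11,12,13,14,15,17,18,19,20,21,22,23,24,25,26,27,28,29,30,31: 01111000010100001101110010

01111000010100001101110010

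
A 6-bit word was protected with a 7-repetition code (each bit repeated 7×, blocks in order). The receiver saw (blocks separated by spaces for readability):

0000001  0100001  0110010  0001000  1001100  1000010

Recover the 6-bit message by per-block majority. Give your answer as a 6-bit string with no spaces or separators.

000000

Block 1 (0000001): 1 one → 0
Block 2 (0100001): 2 ones → 0
Block 3 (0110010): 3 ones → 0
Block 4 (0001000): 1 one → 0
Block 5 (1001100): 3 ones → 0
Block 6 (1000010): 2 ones → 0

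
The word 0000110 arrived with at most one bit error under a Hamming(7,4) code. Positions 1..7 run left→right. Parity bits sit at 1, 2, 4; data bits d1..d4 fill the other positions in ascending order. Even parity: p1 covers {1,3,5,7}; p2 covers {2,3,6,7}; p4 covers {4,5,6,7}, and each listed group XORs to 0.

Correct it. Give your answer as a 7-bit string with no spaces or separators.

s1 (pos 1,3,5,7): 0⊕0⊕1⊕0 = 1
s2 (pos 2,3,6,7): 0⊕0⊕1⊕0 = 1
s4 (pos 4,5,6,7): 0⊕1⊕1⊕0 = 0
Syndrome s4…s1 = 011 → error at position 3.
Flip position 3: 0000110 → 0010110

0010110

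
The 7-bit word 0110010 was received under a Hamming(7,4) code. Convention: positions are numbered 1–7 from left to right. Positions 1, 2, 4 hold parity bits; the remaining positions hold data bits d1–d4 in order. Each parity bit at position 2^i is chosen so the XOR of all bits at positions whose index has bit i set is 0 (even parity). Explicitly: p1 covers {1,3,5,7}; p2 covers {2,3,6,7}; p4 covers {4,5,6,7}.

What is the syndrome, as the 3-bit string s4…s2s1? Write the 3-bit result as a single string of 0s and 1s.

s1 (pos 1,3,5,7): 0⊕1⊕0⊕0 = 1
s2 (pos 2,3,6,7): 1⊕1⊕1⊕0 = 1
s4 (pos 4,5,6,7): 0⊕0⊕1⊕0 = 1
Syndrome s4…s1 = 111 → error at position 7.

111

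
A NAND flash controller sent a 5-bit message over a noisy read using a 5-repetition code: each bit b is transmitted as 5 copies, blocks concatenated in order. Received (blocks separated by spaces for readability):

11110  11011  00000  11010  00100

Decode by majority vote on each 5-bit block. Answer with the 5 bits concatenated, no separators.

Block 1 (11110): 4 ones → 1
Block 2 (11011): 4 ones → 1
Block 3 (00000): 0 ones → 0
Block 4 (11010): 3 ones → 1
Block 5 (00100): 1 one → 0

11010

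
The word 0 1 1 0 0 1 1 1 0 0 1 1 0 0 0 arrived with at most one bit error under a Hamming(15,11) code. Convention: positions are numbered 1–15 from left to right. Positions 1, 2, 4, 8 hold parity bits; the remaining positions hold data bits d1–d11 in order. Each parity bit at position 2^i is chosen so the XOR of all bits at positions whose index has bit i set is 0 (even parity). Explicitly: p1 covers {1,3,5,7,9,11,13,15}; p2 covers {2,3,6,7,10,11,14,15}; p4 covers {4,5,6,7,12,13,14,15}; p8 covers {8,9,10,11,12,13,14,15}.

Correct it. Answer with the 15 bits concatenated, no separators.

s1 (pos 1,3,5,7,9,11,13,15): 0⊕1⊕0⊕1⊕0⊕1⊕0⊕0 = 1
s2 (pos 2,3,6,7,10,11,14,15): 1⊕1⊕1⊕1⊕0⊕1⊕0⊕0 = 1
s4 (pos 4,5,6,7,12,13,14,15): 0⊕0⊕1⊕1⊕1⊕0⊕0⊕0 = 1
s8 (pos 8,9,10,11,12,13,14,15): 1⊕0⊕0⊕1⊕1⊕0⊕0⊕0 = 1
Syndrome s8…s1 = 1111 → error at position 15.
Flip position 15: 011001110011000 → 011001110011001

011001110011001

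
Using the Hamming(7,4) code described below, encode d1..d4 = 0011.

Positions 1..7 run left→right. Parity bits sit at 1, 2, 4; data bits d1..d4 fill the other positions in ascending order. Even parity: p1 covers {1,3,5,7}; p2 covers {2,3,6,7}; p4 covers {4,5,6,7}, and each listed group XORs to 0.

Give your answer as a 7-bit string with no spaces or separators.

1000011

Place data at non-parity positions: p1 p2 0 p4 0 1 1
p1 (pos 1,3,5,7): XOR of data positions = 0⊕0⊕1 = 1
p2 (pos 2,3,6,7): XOR of data positions = 0⊕1⊕1 = 0
p4 (pos 4,5,6,7): XOR of data positions = 0⊕1⊕1 = 0
Codeword: 1000011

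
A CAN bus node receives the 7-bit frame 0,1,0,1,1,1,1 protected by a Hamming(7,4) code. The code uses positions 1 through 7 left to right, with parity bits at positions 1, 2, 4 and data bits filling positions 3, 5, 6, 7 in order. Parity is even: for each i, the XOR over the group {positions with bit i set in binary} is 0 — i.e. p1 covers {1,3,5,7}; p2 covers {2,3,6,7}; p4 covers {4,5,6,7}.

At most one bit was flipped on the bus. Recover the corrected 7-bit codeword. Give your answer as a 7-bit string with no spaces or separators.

s1 (pos 1,3,5,7): 0⊕0⊕1⊕1 = 0
s2 (pos 2,3,6,7): 1⊕0⊕1⊕1 = 1
s4 (pos 4,5,6,7): 1⊕1⊕1⊕1 = 0
Syndrome s4…s1 = 010 → error at position 2.
Flip position 2: 0101111 → 0001111

0001111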